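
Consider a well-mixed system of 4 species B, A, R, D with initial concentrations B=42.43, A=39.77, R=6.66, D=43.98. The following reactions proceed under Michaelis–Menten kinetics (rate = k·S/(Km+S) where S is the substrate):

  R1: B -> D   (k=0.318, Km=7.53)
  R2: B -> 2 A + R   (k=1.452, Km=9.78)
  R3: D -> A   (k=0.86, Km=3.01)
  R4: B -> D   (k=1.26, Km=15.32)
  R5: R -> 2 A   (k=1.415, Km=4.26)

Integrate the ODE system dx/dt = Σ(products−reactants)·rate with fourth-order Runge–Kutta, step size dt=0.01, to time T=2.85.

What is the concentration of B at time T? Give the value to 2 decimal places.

RK4 with dt=0.01: 285 steps to T=2.85. Trajectory (selected grid times):
t=0.00: B=42.43 A=39.77 R=6.66 D=43.98
t=0.32: B=41.67 A=41.34 R=6.76 D=44.10
t=0.63: B=40.94 A=42.85 R=6.85 D=44.22
t=0.95: B=40.19 A=44.42 R=6.95 D=44.34
t=1.27: B=39.44 A=45.99 R=7.04 D=44.46
t=1.58: B=38.71 A=47.50 R=7.13 D=44.58
t=1.90: B=37.97 A=49.07 R=7.21 D=44.69
t=2.22: B=37.23 A=50.64 R=7.30 D=44.81
t=2.53: B=36.52 A=52.15 R=7.37 D=44.91
t=2.85: B=35.78 A=53.72 R=7.45 D=45.02
Read off B at T=2.85: 35.78

B at T = 35.78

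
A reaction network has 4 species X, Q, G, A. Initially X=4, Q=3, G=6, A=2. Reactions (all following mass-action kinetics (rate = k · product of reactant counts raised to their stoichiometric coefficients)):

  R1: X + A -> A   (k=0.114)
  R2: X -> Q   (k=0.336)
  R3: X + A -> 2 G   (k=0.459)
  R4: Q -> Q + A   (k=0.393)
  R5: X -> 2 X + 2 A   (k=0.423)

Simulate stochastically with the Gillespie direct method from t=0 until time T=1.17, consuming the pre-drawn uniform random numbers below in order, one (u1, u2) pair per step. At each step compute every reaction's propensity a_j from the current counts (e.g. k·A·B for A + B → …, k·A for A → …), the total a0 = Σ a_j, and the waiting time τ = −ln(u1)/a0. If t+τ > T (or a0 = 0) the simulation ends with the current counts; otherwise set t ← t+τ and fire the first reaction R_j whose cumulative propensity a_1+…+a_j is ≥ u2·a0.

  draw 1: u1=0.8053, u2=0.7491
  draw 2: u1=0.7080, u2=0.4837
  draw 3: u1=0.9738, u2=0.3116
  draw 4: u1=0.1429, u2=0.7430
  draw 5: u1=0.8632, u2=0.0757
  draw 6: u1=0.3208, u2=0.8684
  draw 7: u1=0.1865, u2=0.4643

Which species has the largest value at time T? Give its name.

Dominant species at T: G

t=0.000: X=4 Q=3 G=6 A=2
Draw 1: a1=0.912, a2=1.344, a3=3.672, a4=1.179, a5=1.692, a0=8.799; τ=−ln(0.8053)/8.799=0.025 → t=0.025; u2·a0=0.7491·8.799=6.591; a1+…+a3=5.928 < 6.591 ≤ a1+…+a4=7.107 → R4 fires; X=4 Q=3 G=6 A=3
Draw 2: a1=1.368, a2=1.344, a3=5.508, a4=1.179, a5=1.692, a0=11.091; τ=−ln(0.7080)/11.091=0.031 → t=0.056; u2·a0=0.4837·11.091=5.365; a1+a2=2.712 < 5.365 ≤ a1+…+a3=8.220 → R3 fires; X=3 Q=3 G=8 A=2
Draw 3: a1=0.684, a2=1.008, a3=2.754, a4=1.179, a5=1.269, a0=6.894; τ=−ln(0.9738)/6.894=0.004 → t=0.060; u2·a0=0.3116·6.894=2.148; a1+a2=1.692 < 2.148 ≤ a1+…+a3=4.446 → R3 fires; X=2 Q=3 G=10 A=1
Draw 4: a1=0.228, a2=0.672, a3=0.918, a4=1.179, a5=0.846, a0=3.843; τ=−ln(0.1429)/3.843=0.506 → t=0.566; u2·a0=0.7430·3.843=2.855; a1+…+a3=1.818 < 2.855 ≤ a1+…+a4=2.997 → R4 fires; X=2 Q=3 G=10 A=2
Draw 5: a1=0.456, a2=0.672, a3=1.836, a4=1.179, a5=0.846, a0=4.989; τ=−ln(0.8632)/4.989=0.029 → t=0.595; u2·a0=0.0757·4.989=0.378 ≤ a1=0.456 → R1 fires; X=1 Q=3 G=10 A=2
Draw 6: a1=0.228, a2=0.336, a3=0.918, a4=1.179, a5=0.423, a0=3.084; τ=−ln(0.3208)/3.084=0.369 → t=0.964; u2·a0=0.8684·3.084=2.678; a1+…+a4=2.661 < 2.678 ≤ a1+…+a5=3.084 → R5 fires; X=2 Q=3 G=10 A=4
Draw 7: a1=0.912, a2=0.672, a3=3.672, a4=1.179, a5=0.846, a0=7.281; τ=−ln(0.1865)/7.281=0.231 → t=1.195 > T=1.17: stop.
At T=1.17: X=2 Q=3 G=10 A=4; the largest is G.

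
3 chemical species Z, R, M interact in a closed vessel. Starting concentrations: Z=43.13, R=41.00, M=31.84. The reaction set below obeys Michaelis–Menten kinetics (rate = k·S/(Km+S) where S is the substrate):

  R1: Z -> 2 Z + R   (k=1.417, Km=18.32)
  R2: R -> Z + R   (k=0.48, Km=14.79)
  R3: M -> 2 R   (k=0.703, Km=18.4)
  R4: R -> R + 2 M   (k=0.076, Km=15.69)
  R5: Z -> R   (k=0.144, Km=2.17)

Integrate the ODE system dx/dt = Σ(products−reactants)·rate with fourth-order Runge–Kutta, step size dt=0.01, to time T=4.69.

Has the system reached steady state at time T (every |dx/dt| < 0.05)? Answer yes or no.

RK4 with dt=0.01: 469 steps to T=4.69. Trajectory (selected grid times):
t=0.00: Z=43.13 R=41.00 M=31.84
t=0.52: Z=43.76 R=42.05 M=31.67
t=1.04: Z=44.40 R=43.11 M=31.49
t=1.56: Z=45.03 R=44.16 M=31.32
t=2.08: Z=45.67 R=45.22 M=31.15
t=2.61: Z=46.33 R=46.30 M=30.97
t=3.13: Z=46.98 R=47.35 M=30.80
t=3.65: Z=47.63 R=48.41 M=30.64
t=4.17: Z=48.28 R=49.48 M=30.47
t=4.69: Z=48.94 R=50.54 M=30.30
Rates at T: R1=1.0310, R2=0.3713, R3=0.4374, R4=0.0580, R5=0.1379
dx/dt at T (Σ net stoichiometry × rate): Z=+1.2645, R=+2.0437, M=-0.3214
Largest |dx/dt| is |+2.0437| (R) ≥ 0.05 → not steady.

Steady state at T: no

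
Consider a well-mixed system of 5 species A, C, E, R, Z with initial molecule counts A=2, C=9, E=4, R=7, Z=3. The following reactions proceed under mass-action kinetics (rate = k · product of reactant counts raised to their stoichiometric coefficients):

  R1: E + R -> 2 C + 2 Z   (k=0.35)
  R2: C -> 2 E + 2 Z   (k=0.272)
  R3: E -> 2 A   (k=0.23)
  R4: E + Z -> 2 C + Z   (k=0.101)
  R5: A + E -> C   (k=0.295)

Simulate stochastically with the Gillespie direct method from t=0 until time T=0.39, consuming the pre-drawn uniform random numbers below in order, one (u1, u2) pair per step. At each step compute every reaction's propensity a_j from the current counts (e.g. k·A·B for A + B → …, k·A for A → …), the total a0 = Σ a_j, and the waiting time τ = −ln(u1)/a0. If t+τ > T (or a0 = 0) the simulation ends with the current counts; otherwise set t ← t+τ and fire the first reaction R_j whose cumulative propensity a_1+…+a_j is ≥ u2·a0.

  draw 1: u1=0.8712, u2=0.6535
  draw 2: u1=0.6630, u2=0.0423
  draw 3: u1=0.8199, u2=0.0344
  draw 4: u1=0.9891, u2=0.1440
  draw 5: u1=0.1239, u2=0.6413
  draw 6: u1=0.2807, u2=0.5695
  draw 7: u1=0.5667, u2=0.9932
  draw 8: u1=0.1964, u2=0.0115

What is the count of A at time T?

A at T = 1

t=0.000: A=2 C=9 E=4 R=7 Z=3
Draw 1: a1=9.800, a2=2.448, a3=0.920, a4=1.212, a5=2.360, a0=16.740; τ=−ln(0.8712)/16.740=0.008 → t=0.008; u2·a0=0.6535·16.740=10.940; a1=9.800 < 10.940 ≤ a1+a2=12.248 → R2 fires; A=2 C=8 E=6 R=7 Z=5
Draw 2: a1=14.700, a2=2.176, a3=1.380, a4=3.030, a5=3.540, a0=24.826; τ=−ln(0.6630)/24.826=0.017 → t=0.025; u2·a0=0.0423·24.826=1.050 ≤ a1=14.700 → R1 fires; A=2 C=10 E=5 R=6 Z=7
Draw 3: a1=10.500, a2=2.720, a3=1.150, a4=3.535, a5=2.950, a0=20.855; τ=−ln(0.8199)/20.855=0.010 → t=0.034; u2·a0=0.0344·20.855=0.717 ≤ a1=10.500 → R1 fires; A=2 C=12 E=4 R=5 Z=9
Draw 4: a1=7.000, a2=3.264, a3=0.920, a4=3.636, a5=2.360, a0=17.180; τ=−ln(0.9891)/17.180=0.001 → t=0.035; u2·a0=0.1440·17.180=2.474 ≤ a1=7.000 → R1 fires; A=2 C=14 E=3 R=4 Z=11
Draw 5: a1=4.200, a2=3.808, a3=0.690, a4=3.333, a5=1.770, a0=13.801; τ=−ln(0.1239)/13.801=0.151 → t=0.186; u2·a0=0.6413·13.801=8.851; a1+…+a3=8.698 < 8.851 ≤ a1+…+a4=12.031 → R4 fires; A=2 C=16 E=2 R=4 Z=11
Draw 6: a1=2.800, a2=4.352, a3=0.460, a4=2.222, a5=1.180, a0=11.014; τ=−ln(0.2807)/11.014=0.115 → t=0.302; u2·a0=0.5695·11.014=6.272; a1=2.800 < 6.272 ≤ a1+a2=7.152 → R2 fires; A=2 C=15 E=4 R=4 Z=13
Draw 7: a1=5.600, a2=4.080, a3=0.920, a4=5.252, a5=2.360, a0=18.212; τ=−ln(0.5667)/18.212=0.031 → t=0.333; u2·a0=0.9932·18.212=18.088; a1+…+a4=15.852 < 18.088 ≤ a1+…+a5=18.212 → R5 fires; A=1 C=16 E=3 R=4 Z=13
Draw 8: a1=4.200, a2=4.352, a3=0.690, a4=3.939, a5=0.885, a0=14.066; τ=−ln(0.1964)/14.066=0.116 → t=0.449 > T=0.39: stop.
Read off A at T=0.39: 1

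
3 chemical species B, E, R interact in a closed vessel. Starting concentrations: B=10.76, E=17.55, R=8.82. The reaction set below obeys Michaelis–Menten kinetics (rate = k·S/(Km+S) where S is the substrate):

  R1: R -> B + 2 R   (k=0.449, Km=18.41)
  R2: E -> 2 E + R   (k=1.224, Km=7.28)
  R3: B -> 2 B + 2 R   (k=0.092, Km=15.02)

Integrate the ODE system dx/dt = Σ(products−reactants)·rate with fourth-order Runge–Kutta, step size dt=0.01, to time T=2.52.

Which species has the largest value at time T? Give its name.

RK4 with dt=0.01: 252 steps to T=2.52. Trajectory (selected grid times):
t=0.00: B=10.76 E=17.55 R=8.82
t=0.28: B=10.81 E=17.79 R=9.13
t=0.56: B=10.86 E=18.04 R=9.43
t=0.84: B=10.92 E=18.28 R=9.74
t=1.12: B=10.97 E=18.53 R=10.05
t=1.40: B=11.03 E=18.77 R=10.37
t=1.68: B=11.09 E=19.02 R=10.68
t=1.96: B=11.14 E=19.27 R=11.00
t=2.24: B=11.20 E=19.52 R=11.32
t=2.52: B=11.26 E=19.77 R=11.64
At T=2.52: B=11.26 E=19.77 R=11.64; the largest is E.

Dominant species at T: E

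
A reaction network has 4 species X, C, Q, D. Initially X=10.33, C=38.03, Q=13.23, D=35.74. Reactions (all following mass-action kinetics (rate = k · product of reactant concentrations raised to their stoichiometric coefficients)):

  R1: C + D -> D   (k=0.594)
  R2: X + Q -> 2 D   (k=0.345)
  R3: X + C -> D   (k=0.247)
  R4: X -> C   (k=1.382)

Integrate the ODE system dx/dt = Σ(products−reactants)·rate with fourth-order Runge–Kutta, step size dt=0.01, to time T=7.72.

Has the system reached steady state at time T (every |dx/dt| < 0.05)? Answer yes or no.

RK4 with dt=0.01: 772 steps to T=7.72. Trajectory (selected grid times):
t=0.00: X=10.33 C=38.03 Q=13.23 D=35.74
t=0.86: X=0.15 C=0.01 Q=7.87 D=49.20
t=1.72: X=0.00 C=0.00 Q=7.77 D=49.39
t=2.57: X=0.00 C=0.00 Q=7.77 D=49.40
t=3.43: X=0.00 C=0.00 Q=7.77 D=49.40
t=4.29: X=0.00 C=0.00 Q=7.77 D=49.40
t=5.15: X=0.00 C=0.00 Q=7.77 D=49.40
t=6.00: X=0.00 C=0.00 Q=7.77 D=49.40
t=6.86: X=0.00 C=0.00 Q=7.77 D=49.40
t=7.72: X=0.00 C=0.00 Q=7.77 D=49.40
Rates at T: R1=0.0000, R2=0.0000, R3=0.0000, R4=0.0000
dx/dt at T (Σ net stoichiometry × rate): X=-0.0000, C=-0.0000, Q=-0.0000, D=+0.0000
Largest |dx/dt| is |+0.0000| (D) < 0.05 → steady.

Steady state at T: yes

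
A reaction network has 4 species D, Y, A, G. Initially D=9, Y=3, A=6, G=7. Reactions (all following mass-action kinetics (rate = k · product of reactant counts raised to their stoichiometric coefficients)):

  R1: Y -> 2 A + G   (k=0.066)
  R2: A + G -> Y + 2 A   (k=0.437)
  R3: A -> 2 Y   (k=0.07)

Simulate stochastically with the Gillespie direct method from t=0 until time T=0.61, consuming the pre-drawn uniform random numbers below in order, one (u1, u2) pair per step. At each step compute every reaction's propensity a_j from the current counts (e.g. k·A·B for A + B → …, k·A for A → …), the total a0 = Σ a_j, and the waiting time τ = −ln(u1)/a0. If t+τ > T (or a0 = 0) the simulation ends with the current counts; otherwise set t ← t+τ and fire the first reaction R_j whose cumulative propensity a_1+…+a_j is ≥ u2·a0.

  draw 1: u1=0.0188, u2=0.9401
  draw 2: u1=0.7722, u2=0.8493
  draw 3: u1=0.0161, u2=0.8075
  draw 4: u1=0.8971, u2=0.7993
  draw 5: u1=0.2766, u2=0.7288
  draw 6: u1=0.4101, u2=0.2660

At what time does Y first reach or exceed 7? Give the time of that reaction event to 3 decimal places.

t=0.000: D=9 Y=3 A=6 G=7
Draw 1: a1=0.198, a2=18.354, a3=0.420, a0=18.972; τ=−ln(0.0188)/18.972=0.209 → t=0.209; u2·a0=0.9401·18.972=17.836; a1=0.198 < 17.836 ≤ a1+a2=18.552 → R2 fires; D=9 Y=4 A=7 G=6
Draw 2: a1=0.264, a2=18.354, a3=0.490, a0=19.108; τ=−ln(0.7722)/19.108=0.014 → t=0.223; u2·a0=0.8493·19.108=16.228; a1=0.264 < 16.228 ≤ a1+a2=18.618 → R2 fires; D=9 Y=5 A=8 G=5
Draw 3: a1=0.330, a2=17.480, a3=0.560, a0=18.370; τ=−ln(0.0161)/18.370=0.225 → t=0.448; u2·a0=0.8075·18.370=14.834; a1=0.330 < 14.834 ≤ a1+a2=17.810 → R2 fires; D=9 Y=6 A=9 G=4
Draw 4: a1=0.396, a2=15.732, a3=0.630, a0=16.758; τ=−ln(0.8971)/16.758=0.006 → t=0.454; u2·a0=0.7993·16.758=13.395; a1=0.396 < 13.395 ≤ a1+a2=16.128 → R2 fires; D=9 Y=7 A=10 G=3
Draw 5: a1=0.462, a2=13.110, a3=0.700, a0=14.272; τ=−ln(0.2766)/14.272=0.090 → t=0.544; u2·a0=0.7288·14.272=10.401; a1=0.462 < 10.401 ≤ a1+a2=13.572 → R2 fires; D=9 Y=8 A=11 G=2
Draw 6: a1=0.528, a2=9.614, a3=0.770, a0=10.912; τ=−ln(0.4101)/10.912=0.082 → t=0.626 > T=0.61: stop.
Y first becomes ≥ 7 when it reaches 7 at the event at t=0.454.

Threshold first reached at t = 0.454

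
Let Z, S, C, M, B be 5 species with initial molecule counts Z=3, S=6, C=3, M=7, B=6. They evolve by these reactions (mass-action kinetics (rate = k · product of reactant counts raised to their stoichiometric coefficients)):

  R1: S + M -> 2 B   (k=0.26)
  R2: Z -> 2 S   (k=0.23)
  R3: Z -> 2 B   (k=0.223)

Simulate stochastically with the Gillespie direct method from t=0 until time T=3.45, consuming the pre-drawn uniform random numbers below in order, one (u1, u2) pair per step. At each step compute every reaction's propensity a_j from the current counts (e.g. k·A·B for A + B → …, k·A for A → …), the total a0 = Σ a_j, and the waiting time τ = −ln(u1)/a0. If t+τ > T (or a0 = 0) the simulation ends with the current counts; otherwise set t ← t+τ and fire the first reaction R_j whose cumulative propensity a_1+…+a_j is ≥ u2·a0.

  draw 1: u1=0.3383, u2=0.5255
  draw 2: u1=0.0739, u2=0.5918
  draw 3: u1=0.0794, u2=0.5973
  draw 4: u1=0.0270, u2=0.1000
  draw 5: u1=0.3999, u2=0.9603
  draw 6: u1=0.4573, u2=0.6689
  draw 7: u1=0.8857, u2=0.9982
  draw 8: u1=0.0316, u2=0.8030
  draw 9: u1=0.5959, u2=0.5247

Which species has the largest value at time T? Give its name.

Dominant species at T: B

t=0.000: Z=3 S=6 C=3 M=7 B=6
Draw 1: a1=10.920, a2=0.690, a3=0.669, a0=12.279; τ=−ln(0.3383)/12.279=0.088 → t=0.088; u2·a0=0.5255·12.279=6.453 ≤ a1=10.920 → R1 fires; Z=3 S=5 C=3 M=6 B=8
Draw 2: a1=7.800, a2=0.690, a3=0.669, a0=9.159; τ=−ln(0.0739)/9.159=0.284 → t=0.373; u2·a0=0.5918·9.159=5.420 ≤ a1=7.800 → R1 fires; Z=3 S=4 C=3 M=5 B=10
Draw 3: a1=5.200, a2=0.690, a3=0.669, a0=6.559; τ=−ln(0.0794)/6.559=0.386 → t=0.759; u2·a0=0.5973·6.559=3.918 ≤ a1=5.200 → R1 fires; Z=3 S=3 C=3 M=4 B=12
Draw 4: a1=3.120, a2=0.690, a3=0.669, a0=4.479; τ=−ln(0.0270)/4.479=0.806 → t=1.565; u2·a0=0.1000·4.479=0.448 ≤ a1=3.120 → R1 fires; Z=3 S=2 C=3 M=3 B=14
Draw 5: a1=1.560, a2=0.690, a3=0.669, a0=2.919; τ=−ln(0.3999)/2.919=0.314 → t=1.879; u2·a0=0.9603·2.919=2.803; a1+a2=2.250 < 2.803 ≤ a1+…+a3=2.919 → R3 fires; Z=2 S=2 C=3 M=3 B=16
Draw 6: a1=1.560, a2=0.460, a3=0.446, a0=2.466; τ=−ln(0.4573)/2.466=0.317 → t=2.197; u2·a0=0.6689·2.466=1.650; a1=1.560 < 1.650 ≤ a1+a2=2.020 → R2 fires; Z=1 S=4 C=3 M=3 B=16
Draw 7: a1=3.120, a2=0.230, a3=0.223, a0=3.573; τ=−ln(0.8857)/3.573=0.034 → t=2.231; u2·a0=0.9982·3.573=3.567; a1+a2=3.350 < 3.567 ≤ a1+…+a3=3.573 → R3 fires; Z=0 S=4 C=3 M=3 B=18
Draw 8: a1=3.120, a2=0.000, a3=0.000, a0=3.120; τ=−ln(0.0316)/3.120=1.107 → t=3.338; u2·a0=0.8030·3.120=2.505 ≤ a1=3.120 → R1 fires; Z=0 S=3 C=3 M=2 B=20
Draw 9: a1=1.560, a2=0.000, a3=0.000, a0=1.560; τ=−ln(0.5959)/1.560=0.332 → t=3.670 > T=3.45: stop.
At T=3.45: Z=0 S=3 C=3 M=2 B=20; the largest is B.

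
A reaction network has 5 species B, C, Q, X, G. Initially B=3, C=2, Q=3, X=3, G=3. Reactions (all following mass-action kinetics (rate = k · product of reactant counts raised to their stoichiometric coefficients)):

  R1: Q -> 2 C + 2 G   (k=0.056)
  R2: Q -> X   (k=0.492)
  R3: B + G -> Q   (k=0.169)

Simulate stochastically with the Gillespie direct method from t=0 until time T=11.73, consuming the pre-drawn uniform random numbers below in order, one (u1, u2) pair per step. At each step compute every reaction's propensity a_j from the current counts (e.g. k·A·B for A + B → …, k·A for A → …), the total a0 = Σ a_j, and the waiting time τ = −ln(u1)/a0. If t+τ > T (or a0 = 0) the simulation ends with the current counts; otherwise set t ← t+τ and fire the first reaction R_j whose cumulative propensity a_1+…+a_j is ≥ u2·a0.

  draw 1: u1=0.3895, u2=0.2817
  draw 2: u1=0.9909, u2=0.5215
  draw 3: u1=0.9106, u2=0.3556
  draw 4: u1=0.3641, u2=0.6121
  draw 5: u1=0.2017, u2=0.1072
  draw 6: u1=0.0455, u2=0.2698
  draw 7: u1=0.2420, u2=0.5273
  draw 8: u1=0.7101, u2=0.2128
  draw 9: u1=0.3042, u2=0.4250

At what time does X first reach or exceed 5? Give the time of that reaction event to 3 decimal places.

Threshold first reached at t = 0.342

t=0.000: B=3 C=2 Q=3 X=3 G=3
Draw 1: a1=0.168, a2=1.476, a3=1.521, a0=3.165; τ=−ln(0.3895)/3.165=0.298 → t=0.298; u2·a0=0.2817·3.165=0.892; a1=0.168 < 0.892 ≤ a1+a2=1.644 → R2 fires; B=3 C=2 Q=2 X=4 G=3
Draw 2: a1=0.112, a2=0.984, a3=1.521, a0=2.617; τ=−ln(0.9909)/2.617=0.003 → t=0.301; u2·a0=0.5215·2.617=1.365; a1+a2=1.096 < 1.365 ≤ a1+…+a3=2.617 → R3 fires; B=2 C=2 Q=3 X=4 G=2
Draw 3: a1=0.168, a2=1.476, a3=0.676, a0=2.320; τ=−ln(0.9106)/2.320=0.040 → t=0.342; u2·a0=0.3556·2.320=0.825; a1=0.168 < 0.825 ≤ a1+a2=1.644 → R2 fires; B=2 C=2 Q=2 X=5 G=2
Draw 4: a1=0.112, a2=0.984, a3=0.676, a0=1.772; τ=−ln(0.3641)/1.772=0.570 → t=0.912; u2·a0=0.6121·1.772=1.085; a1=0.112 < 1.085 ≤ a1+a2=1.096 → R2 fires; B=2 C=2 Q=1 X=6 G=2
Draw 5: a1=0.056, a2=0.492, a3=0.676, a0=1.224; τ=−ln(0.2017)/1.224=1.308 → t=2.220; u2·a0=0.1072·1.224=0.131; a1=0.056 < 0.131 ≤ a1+a2=0.548 → R2 fires; B=2 C=2 Q=0 X=7 G=2
Draw 6: a1=0.000, a2=0.000, a3=0.676, a0=0.676; τ=−ln(0.0455)/0.676=4.571 → t=6.791; u2·a0=0.2698·0.676=0.182; a1+a2=0.000 < 0.182 ≤ a1+…+a3=0.676 → R3 fires; B=1 C=2 Q=1 X=7 G=1
Draw 7: a1=0.056, a2=0.492, a3=0.169, a0=0.717; τ=−ln(0.2420)/0.717=1.979 → t=8.770; u2·a0=0.5273·0.717=0.378; a1=0.056 < 0.378 ≤ a1+a2=0.548 → R2 fires; B=1 C=2 Q=0 X=8 G=1
Draw 8: a1=0.000, a2=0.000, a3=0.169, a0=0.169; τ=−ln(0.7101)/0.169=2.026 → t=10.796; u2·a0=0.2128·0.169=0.036; a1+a2=0.000 < 0.036 ≤ a1+…+a3=0.169 → R3 fires; B=0 C=2 Q=1 X=8 G=0
Draw 9: a1=0.056, a2=0.492, a3=0.000, a0=0.548; τ=−ln(0.3042)/0.548=2.172 → t=12.967 > T=11.73: stop.
X first becomes ≥ 5 when it reaches 5 at the event at t=0.342.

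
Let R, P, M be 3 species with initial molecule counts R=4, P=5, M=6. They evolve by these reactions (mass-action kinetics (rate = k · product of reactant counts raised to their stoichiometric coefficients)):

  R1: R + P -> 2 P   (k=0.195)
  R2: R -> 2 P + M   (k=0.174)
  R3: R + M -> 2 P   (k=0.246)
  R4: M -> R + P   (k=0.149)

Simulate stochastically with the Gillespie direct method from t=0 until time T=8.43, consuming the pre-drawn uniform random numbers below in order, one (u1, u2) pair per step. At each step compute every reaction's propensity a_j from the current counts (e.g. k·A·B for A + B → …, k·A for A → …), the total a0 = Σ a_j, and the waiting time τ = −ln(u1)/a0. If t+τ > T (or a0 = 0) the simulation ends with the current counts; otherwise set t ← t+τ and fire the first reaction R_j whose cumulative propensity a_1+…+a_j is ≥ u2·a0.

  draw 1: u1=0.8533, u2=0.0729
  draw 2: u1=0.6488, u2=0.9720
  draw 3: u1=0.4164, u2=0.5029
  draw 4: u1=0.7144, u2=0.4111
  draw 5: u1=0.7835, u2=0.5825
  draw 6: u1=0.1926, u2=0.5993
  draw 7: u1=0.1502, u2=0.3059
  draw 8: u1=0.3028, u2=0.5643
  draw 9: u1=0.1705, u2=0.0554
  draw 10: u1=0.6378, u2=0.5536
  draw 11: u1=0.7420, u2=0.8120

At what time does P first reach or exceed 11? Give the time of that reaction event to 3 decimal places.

t=0.000: R=4 P=5 M=6
Draw 1: a1=3.900, a2=0.696, a3=5.904, a4=0.894, a0=11.394; τ=−ln(0.8533)/11.394=0.014 → t=0.014; u2·a0=0.0729·11.394=0.831 ≤ a1=3.900 → R1 fires; R=3 P=6 M=6
Draw 2: a1=3.510, a2=0.522, a3=4.428, a4=0.894, a0=9.354; τ=−ln(0.6488)/9.354=0.046 → t=0.060; u2·a0=0.9720·9.354=9.092; a1+…+a3=8.460 < 9.092 ≤ a1+…+a4=9.354 → R4 fires; R=4 P=7 M=5
Draw 3: a1=5.460, a2=0.696, a3=4.920, a4=0.745, a0=11.821; τ=−ln(0.4164)/11.821=0.074 → t=0.134; u2·a0=0.5029·11.821=5.945; a1=5.460 < 5.945 ≤ a1+a2=6.156 → R2 fires; R=3 P=9 M=6
Draw 4: a1=5.265, a2=0.522, a3=4.428, a4=0.894, a0=11.109; τ=−ln(0.7144)/11.109=0.030 → t=0.165; u2·a0=0.4111·11.109=4.567 ≤ a1=5.265 → R1 fires; R=2 P=10 M=6
Draw 5: a1=3.900, a2=0.348, a3=2.952, a4=0.894, a0=8.094; τ=−ln(0.7835)/8.094=0.030 → t=0.195; u2·a0=0.5825·8.094=4.715; a1+a2=4.248 < 4.715 ≤ a1+…+a3=7.200 → R3 fires; R=1 P=12 M=5
Draw 6: a1=2.340, a2=0.174, a3=1.230, a4=0.745, a0=4.489; τ=−ln(0.1926)/4.489=0.367 → t=0.562; u2·a0=0.5993·4.489=2.690; a1+a2=2.514 < 2.690 ≤ a1+…+a3=3.744 → R3 fires; R=0 P=14 M=4
Draw 7: a1=0.000, a2=0.000, a3=0.000, a4=0.596, a0=0.596; τ=−ln(0.1502)/0.596=3.181 → t=3.742; u2·a0=0.3059·0.596=0.182; a1+…+a3=0.000 < 0.182 ≤ a1+…+a4=0.596 → R4 fires; R=1 P=15 M=3
Draw 8: a1=2.925, a2=0.174, a3=0.738, a4=0.447, a0=4.284; τ=−ln(0.3028)/4.284=0.279 → t=4.021; u2·a0=0.5643·4.284=2.417 ≤ a1=2.925 → R1 fires; R=0 P=16 M=3
Draw 9: a1=0.000, a2=0.000, a3=0.000, a4=0.447, a0=0.447; τ=−ln(0.1705)/0.447=3.958 → t=7.979; u2·a0=0.0554·0.447=0.025; a1+…+a3=0.000 < 0.025 ≤ a1+…+a4=0.447 → R4 fires; R=1 P=17 M=2
Draw 10: a1=3.315, a2=0.174, a3=0.492, a4=0.298, a0=4.279; τ=−ln(0.6378)/4.279=0.105 → t=8.084; u2·a0=0.5536·4.279=2.369 ≤ a1=3.315 → R1 fires; R=0 P=18 M=2
Draw 11: a1=0.000, a2=0.000, a3=0.000, a4=0.298, a0=0.298; τ=−ln(0.7420)/0.298=1.001 → t=9.085 > T=8.43: stop.
P first becomes ≥ 11 when it reaches 12 at the event at t=0.195.

Threshold first reached at t = 0.195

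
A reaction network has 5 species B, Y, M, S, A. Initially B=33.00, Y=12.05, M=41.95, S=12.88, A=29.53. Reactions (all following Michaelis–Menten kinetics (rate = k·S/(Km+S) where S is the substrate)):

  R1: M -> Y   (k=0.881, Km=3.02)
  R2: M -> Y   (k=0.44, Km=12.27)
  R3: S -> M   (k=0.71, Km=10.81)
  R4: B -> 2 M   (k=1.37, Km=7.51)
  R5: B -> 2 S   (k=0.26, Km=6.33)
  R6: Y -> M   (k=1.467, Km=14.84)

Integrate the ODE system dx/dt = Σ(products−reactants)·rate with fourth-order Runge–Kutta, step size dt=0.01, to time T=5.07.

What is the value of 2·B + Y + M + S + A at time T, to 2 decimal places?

Check how each reaction changes W = 2·B + Y + M + S + A (weight of products minus weight of reactants):
R1: M -> Y: (1·1) − (1·1) = 1 − 1 = 0
R2: M -> Y: (1·1) − (1·1) = 1 − 1 = 0
R3: S -> M: (1·1) − (1·1) = 1 − 1 = 0
R4: B -> 2 M: (1·2) − (2·1) = 2 − 2 = 0
R5: B -> 2 S: (1·2) − (2·1) = 2 − 2 = 0
R6: Y -> M: (1·1) − (1·1) = 1 − 1 = 0
Every reaction leaves W unchanged, so W is conserved and no simulation is needed: W(T) = W(0) = 2·33.00 + 12.05 + 41.95 + 12.88 + 29.53 = 162.41

Value at T = 162.41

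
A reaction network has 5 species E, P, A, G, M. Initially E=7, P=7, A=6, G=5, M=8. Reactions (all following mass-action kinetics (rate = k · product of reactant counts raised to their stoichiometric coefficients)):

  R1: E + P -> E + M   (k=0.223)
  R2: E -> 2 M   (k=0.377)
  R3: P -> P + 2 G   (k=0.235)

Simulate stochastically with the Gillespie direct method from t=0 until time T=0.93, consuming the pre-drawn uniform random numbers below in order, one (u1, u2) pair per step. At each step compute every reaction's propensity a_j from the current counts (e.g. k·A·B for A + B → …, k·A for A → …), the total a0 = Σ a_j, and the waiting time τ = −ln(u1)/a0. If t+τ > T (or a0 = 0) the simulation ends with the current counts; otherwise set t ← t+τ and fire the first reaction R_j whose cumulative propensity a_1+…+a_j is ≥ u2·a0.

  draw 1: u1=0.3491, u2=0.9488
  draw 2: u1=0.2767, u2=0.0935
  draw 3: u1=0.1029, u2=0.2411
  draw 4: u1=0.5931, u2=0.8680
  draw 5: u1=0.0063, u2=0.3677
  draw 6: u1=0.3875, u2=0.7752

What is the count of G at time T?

t=0.000: E=7 P=7 A=6 G=5 M=8
Draw 1: a1=10.927, a2=2.639, a3=1.645, a0=15.211; τ=−ln(0.3491)/15.211=0.069 → t=0.069; u2·a0=0.9488·15.211=14.432; a1+a2=13.566 < 14.432 ≤ a1+…+a3=15.211 → R3 fires; E=7 P=7 A=6 G=7 M=8
Draw 2: a1=10.927, a2=2.639, a3=1.645, a0=15.211; τ=−ln(0.2767)/15.211=0.084 → t=0.154; u2·a0=0.0935·15.211=1.422 ≤ a1=10.927 → R1 fires; E=7 P=6 A=6 G=7 M=9
Draw 3: a1=9.366, a2=2.639, a3=1.410, a0=13.415; τ=−ln(0.1029)/13.415=0.170 → t=0.323; u2·a0=0.2411·13.415=3.234 ≤ a1=9.366 → R1 fires; E=7 P=5 A=6 G=7 M=10
Draw 4: a1=7.805, a2=2.639, a3=1.175, a0=11.619; τ=−ln(0.5931)/11.619=0.045 → t=0.368; u2·a0=0.8680·11.619=10.085; a1=7.805 < 10.085 ≤ a1+a2=10.444 → R2 fires; E=6 P=5 A=6 G=7 M=12
Draw 5: a1=6.690, a2=2.262, a3=1.175, a0=10.127; τ=−ln(0.0063)/10.127=0.500 → t=0.868; u2·a0=0.3677·10.127=3.724 ≤ a1=6.690 → R1 fires; E=6 P=4 A=6 G=7 M=13
Draw 6: a1=5.352, a2=2.262, a3=0.940, a0=8.554; τ=−ln(0.3875)/8.554=0.111 → t=0.979 > T=0.93: stop.
Read off G at T=0.93: 7

G at T = 7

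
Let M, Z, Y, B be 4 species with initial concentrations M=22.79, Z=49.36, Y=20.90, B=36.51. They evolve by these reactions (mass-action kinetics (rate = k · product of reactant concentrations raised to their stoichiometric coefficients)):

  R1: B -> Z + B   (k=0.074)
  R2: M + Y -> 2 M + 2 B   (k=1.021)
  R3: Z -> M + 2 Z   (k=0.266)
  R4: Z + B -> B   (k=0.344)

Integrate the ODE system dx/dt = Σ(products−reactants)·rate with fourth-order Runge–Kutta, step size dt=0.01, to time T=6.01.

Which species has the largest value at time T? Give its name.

Dominant species at T: B

RK4 with dt=0.01: 601 steps to T=6.01. Trajectory (selected grid times):
t=0.00: M=22.79 Z=49.36 Y=20.90 B=36.51
t=0.67: M=44.37 Z=0.22 Y=0.00 B=78.31
t=1.34: M=44.40 Z=0.22 Y=0.00 B=78.31
t=2.00: M=44.44 Z=0.22 Y=0.00 B=78.31
t=2.67: M=44.48 Z=0.22 Y=0.00 B=78.31
t=3.34: M=44.52 Z=0.22 Y=0.00 B=78.31
t=4.01: M=44.56 Z=0.22 Y=0.00 B=78.31
t=4.67: M=44.60 Z=0.22 Y=0.00 B=78.31
t=5.34: M=44.64 Z=0.22 Y=0.00 B=78.31
t=6.01: M=44.67 Z=0.22 Y=0.00 B=78.31
At T=6.01: M=44.67 Z=0.22 Y=0.00 B=78.31; the largest is B.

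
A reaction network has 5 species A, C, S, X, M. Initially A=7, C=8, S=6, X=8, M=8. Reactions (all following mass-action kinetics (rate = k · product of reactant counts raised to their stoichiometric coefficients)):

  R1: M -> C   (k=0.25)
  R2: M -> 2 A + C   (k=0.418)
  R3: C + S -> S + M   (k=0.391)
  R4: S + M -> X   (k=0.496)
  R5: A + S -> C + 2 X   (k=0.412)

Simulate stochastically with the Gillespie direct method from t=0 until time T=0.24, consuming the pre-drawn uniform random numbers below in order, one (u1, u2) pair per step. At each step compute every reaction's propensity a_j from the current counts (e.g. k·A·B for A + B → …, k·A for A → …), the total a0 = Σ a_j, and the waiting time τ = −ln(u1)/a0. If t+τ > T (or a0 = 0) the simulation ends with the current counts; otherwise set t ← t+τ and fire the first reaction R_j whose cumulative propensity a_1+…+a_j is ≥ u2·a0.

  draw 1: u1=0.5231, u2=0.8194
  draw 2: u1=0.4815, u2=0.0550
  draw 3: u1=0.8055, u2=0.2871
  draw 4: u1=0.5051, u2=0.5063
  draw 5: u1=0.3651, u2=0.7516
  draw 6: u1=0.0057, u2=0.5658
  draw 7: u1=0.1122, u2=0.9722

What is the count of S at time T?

t=0.000: A=7 C=8 S=6 X=8 M=8
Draw 1: a1=2.000, a2=3.344, a3=18.768, a4=23.808, a5=17.304, a0=65.224; τ=−ln(0.5231)/65.224=0.010 → t=0.010; u2·a0=0.8194·65.224=53.445; a1+…+a4=47.920 < 53.445 ≤ a1+…+a5=65.224 → R5 fires; A=6 C=9 S=5 X=10 M=8
Draw 2: a1=2.000, a2=3.344, a3=17.595, a4=19.840, a5=12.360, a0=55.139; τ=−ln(0.4815)/55.139=0.013 → t=0.023; u2·a0=0.0550·55.139=3.033; a1=2.000 < 3.033 ≤ a1+a2=5.344 → R2 fires; A=8 C=10 S=5 X=10 M=7
Draw 3: a1=1.750, a2=2.926, a3=19.550, a4=17.360, a5=16.480, a0=58.066; τ=−ln(0.8055)/58.066=0.004 → t=0.027; u2·a0=0.2871·58.066=16.671; a1+a2=4.676 < 16.671 ≤ a1+…+a3=24.226 → R3 fires; A=8 C=9 S=5 X=10 M=8
Draw 4: a1=2.000, a2=3.344, a3=17.595, a4=19.840, a5=16.480, a0=59.259; τ=−ln(0.5051)/59.259=0.012 → t=0.038; u2·a0=0.5063·59.259=30.003; a1+…+a3=22.939 < 30.003 ≤ a1+…+a4=42.779 → R4 fires; A=8 C=9 S=4 X=11 M=7
Draw 5: a1=1.750, a2=2.926, a3=14.076, a4=13.888, a5=13.184, a0=45.824; τ=−ln(0.3651)/45.824=0.022 → t=0.060; u2·a0=0.7516·45.824=34.441; a1+…+a4=32.640 < 34.441 ≤ a1+…+a5=45.824 → R5 fires; A=7 C=10 S=3 X=13 M=7
Draw 6: a1=1.750, a2=2.926, a3=11.730, a4=10.416, a5=8.652, a0=35.474; τ=−ln(0.0057)/35.474=0.146 → t=0.206; u2·a0=0.5658·35.474=20.071; a1+…+a3=16.406 < 20.071 ≤ a1+…+a4=26.822 → R4 fires; A=7 C=10 S=2 X=14 M=6
Draw 7: a1=1.500, a2=2.508, a3=7.820, a4=5.952, a5=5.768, a0=23.548; τ=−ln(0.1122)/23.548=0.093 → t=0.299 > T=0.24: stop.
Read off S at T=0.24: 2

S at T = 2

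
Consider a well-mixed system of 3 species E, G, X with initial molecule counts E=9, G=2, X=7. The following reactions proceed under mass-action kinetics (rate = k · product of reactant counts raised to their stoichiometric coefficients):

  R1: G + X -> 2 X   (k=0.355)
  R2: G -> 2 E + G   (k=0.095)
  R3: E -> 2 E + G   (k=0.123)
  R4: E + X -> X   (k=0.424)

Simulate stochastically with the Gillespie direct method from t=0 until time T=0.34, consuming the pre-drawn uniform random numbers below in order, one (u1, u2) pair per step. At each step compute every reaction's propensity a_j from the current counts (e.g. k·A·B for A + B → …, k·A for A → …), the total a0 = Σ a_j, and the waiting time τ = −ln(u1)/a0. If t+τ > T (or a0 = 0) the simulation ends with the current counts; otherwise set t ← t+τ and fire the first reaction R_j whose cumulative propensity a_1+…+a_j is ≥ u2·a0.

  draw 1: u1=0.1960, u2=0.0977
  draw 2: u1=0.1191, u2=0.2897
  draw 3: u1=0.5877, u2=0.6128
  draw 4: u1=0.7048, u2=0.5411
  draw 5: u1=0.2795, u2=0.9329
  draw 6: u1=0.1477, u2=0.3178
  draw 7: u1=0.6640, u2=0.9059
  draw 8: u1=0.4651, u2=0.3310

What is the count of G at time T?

t=0.000: E=9 G=2 X=7
Draw 1: a1=4.970, a2=0.190, a3=1.107, a4=26.712, a0=32.979; τ=−ln(0.1960)/32.979=0.049 → t=0.049; u2·a0=0.0977·32.979=3.222 ≤ a1=4.970 → R1 fires; E=9 G=1 X=8
Draw 2: a1=2.840, a2=0.095, a3=1.107, a4=30.528, a0=34.570; τ=−ln(0.1191)/34.570=0.062 → t=0.111; u2·a0=0.2897·34.570=10.015; a1+…+a3=4.042 < 10.015 ≤ a1+…+a4=34.570 → R4 fires; E=8 G=1 X=8
Draw 3: a1=2.840, a2=0.095, a3=0.984, a4=27.136, a0=31.055; τ=−ln(0.5877)/31.055=0.017 → t=0.128; u2·a0=0.6128·31.055=19.031; a1+…+a3=3.919 < 19.031 ≤ a1+…+a4=31.055 → R4 fires; E=7 G=1 X=8
Draw 4: a1=2.840, a2=0.095, a3=0.861, a4=23.744, a0=27.540; τ=−ln(0.7048)/27.540=0.013 → t=0.141; u2·a0=0.5411·27.540=14.902; a1+…+a3=3.796 < 14.902 ≤ a1+…+a4=27.540 → R4 fires; E=6 G=1 X=8
Draw 5: a1=2.840, a2=0.095, a3=0.738, a4=20.352, a0=24.025; τ=−ln(0.2795)/24.025=0.053 → t=0.194; u2·a0=0.9329·24.025=22.413; a1+…+a3=3.673 < 22.413 ≤ a1+…+a4=24.025 → R4 fires; E=5 G=1 X=8
Draw 6: a1=2.840, a2=0.095, a3=0.615, a4=16.960, a0=20.510; τ=−ln(0.1477)/20.510=0.093 → t=0.287; u2·a0=0.3178·20.510=6.518; a1+…+a3=3.550 < 6.518 ≤ a1+…+a4=20.510 → R4 fires; E=4 G=1 X=8
Draw 7: a1=2.840, a2=0.095, a3=0.492, a4=13.568, a0=16.995; τ=−ln(0.6640)/16.995=0.024 → t=0.311; u2·a0=0.9059·16.995=15.396; a1+…+a3=3.427 < 15.396 ≤ a1+…+a4=16.995 → R4 fires; E=3 G=1 X=8
Draw 8: a1=2.840, a2=0.095, a3=0.369, a4=10.176, a0=13.480; τ=−ln(0.4651)/13.480=0.057 → t=0.368 > T=0.34: stop.
Read off G at T=0.34: 1

G at T = 1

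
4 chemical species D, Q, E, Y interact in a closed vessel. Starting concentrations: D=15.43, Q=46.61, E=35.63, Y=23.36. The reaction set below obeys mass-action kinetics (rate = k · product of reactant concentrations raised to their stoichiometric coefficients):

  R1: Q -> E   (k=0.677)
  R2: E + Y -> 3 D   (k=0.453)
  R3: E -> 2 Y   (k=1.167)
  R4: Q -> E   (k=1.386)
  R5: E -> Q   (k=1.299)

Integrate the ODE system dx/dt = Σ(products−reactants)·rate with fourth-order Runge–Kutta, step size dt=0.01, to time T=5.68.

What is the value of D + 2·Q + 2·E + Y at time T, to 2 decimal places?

Check how each reaction changes W = D + 2·Q + 2·E + Y (weight of products minus weight of reactants):
R1: Q -> E: (2·1) − (2·1) = 2 − 2 = 0
R2: E + Y -> 3 D: (1·3) − (2·1 + 1·1) = 3 − 3 = 0
R3: E -> 2 Y: (1·2) − (2·1) = 2 − 2 = 0
R4: Q -> E: (2·1) − (2·1) = 2 − 2 = 0
R5: E -> Q: (2·1) − (2·1) = 2 − 2 = 0
Every reaction leaves W unchanged, so W is conserved and no simulation is needed: W(T) = W(0) = 15.43 + 2·46.61 + 2·35.63 + 23.36 = 203.27

Value at T = 203.27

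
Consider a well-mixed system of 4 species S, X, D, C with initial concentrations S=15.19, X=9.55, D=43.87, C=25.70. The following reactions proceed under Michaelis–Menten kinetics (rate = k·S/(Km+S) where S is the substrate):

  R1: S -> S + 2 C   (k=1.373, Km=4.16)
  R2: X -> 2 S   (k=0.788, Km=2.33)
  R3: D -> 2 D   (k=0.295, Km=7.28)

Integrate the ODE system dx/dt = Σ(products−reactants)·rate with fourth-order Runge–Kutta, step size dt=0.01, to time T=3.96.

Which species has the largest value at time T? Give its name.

RK4 with dt=0.01: 396 steps to T=3.96. Trajectory (selected grid times):
t=0.00: S=15.19 X=9.55 D=43.87 C=25.70
t=0.44: S=15.75 X=9.27 D=43.98 C=26.65
t=0.88: S=16.30 X=9.00 D=44.09 C=27.61
t=1.32: S=16.85 X=8.72 D=44.20 C=28.58
t=1.76: S=17.39 X=8.45 D=44.32 C=29.55
t=2.20: S=17.93 X=8.18 D=44.43 C=30.53
t=2.64: S=18.47 X=7.91 D=44.54 C=31.51
t=3.08: S=19.01 X=7.64 D=44.65 C=32.50
t=3.52: S=19.53 X=7.38 D=44.76 C=33.49
t=3.96: S=20.06 X=7.12 D=44.87 C=34.49
At T=3.96: S=20.06 X=7.12 D=44.87 C=34.49; the largest is D.

Dominant species at T: D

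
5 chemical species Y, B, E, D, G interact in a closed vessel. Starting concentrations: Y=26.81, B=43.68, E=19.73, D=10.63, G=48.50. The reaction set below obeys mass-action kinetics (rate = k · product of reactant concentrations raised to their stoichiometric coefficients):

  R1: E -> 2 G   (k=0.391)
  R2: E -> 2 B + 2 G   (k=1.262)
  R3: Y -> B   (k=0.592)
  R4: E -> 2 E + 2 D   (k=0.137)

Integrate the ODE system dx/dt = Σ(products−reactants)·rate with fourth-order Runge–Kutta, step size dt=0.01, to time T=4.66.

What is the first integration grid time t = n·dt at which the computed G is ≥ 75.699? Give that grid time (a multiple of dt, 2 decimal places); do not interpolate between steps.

RK4 with dt=0.01: 466 steps to T=4.66. Trajectory (selected grid times):
t=0.00: Y=26.81 B=43.68 E=19.73 D=10.63 G=48.50
t=0.52: Y=19.71 B=68.70 E=8.97 D=12.57 G=71.97
t=0.65: Y=18.25 B=72.83 E=7.37 D=12.86 G=75.46
t=0.66: Y=18.14 B=73.12 E=7.25 D=12.88 G=75.71
t=1.04: Y=14.48 B=82.07 E=4.08 D=13.46 G=82.63
t=1.55: Y=10.71 B=89.50 E=1.88 D=13.86 G=87.42
t=2.07: Y=7.87 B=94.04 E=0.86 D=14.04 G=89.66
t=2.59: Y=5.79 B=96.90 E=0.39 D=14.13 G=90.68
t=3.11: Y=4.25 B=98.79 E=0.18 D=14.16 G=91.14
t=3.62: Y=3.14 B=100.06 E=0.08 D=14.18 G=91.35
t=4.14: Y=2.31 B=100.97 E=0.04 D=14.19 G=91.45
t=4.66: Y=1.70 B=101.61 E=0.02 D=14.19 G=91.49
G(0.65)=75.465 < 75.699 but G(0.66)=75.706 ≥ 75.699, so the first grid time is t=0.66.

Threshold first reached at t = 0.66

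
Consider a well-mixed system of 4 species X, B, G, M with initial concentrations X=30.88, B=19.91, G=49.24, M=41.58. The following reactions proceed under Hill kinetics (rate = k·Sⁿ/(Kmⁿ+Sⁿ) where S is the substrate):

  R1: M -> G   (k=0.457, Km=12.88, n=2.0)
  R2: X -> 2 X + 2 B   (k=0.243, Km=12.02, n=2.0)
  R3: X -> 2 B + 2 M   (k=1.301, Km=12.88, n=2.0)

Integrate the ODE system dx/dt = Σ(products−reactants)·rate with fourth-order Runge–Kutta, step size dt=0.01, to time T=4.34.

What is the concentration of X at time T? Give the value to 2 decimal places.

X at T = 27.07

RK4 with dt=0.01: 434 steps to T=4.34. Trajectory (selected grid times):
t=0.00: X=30.88 B=19.91 G=49.24 M=41.58
t=0.48: X=30.45 B=21.17 G=49.44 M=42.44
t=0.96: X=30.02 B=22.43 G=49.64 M=43.30
t=1.45: X=29.59 B=23.71 G=49.85 M=44.17
t=1.93: X=29.16 B=24.96 G=50.05 M=45.01
t=2.41: X=28.74 B=26.20 G=50.25 M=45.85
t=2.89: X=28.32 B=27.44 G=50.46 M=46.68
t=3.38: X=27.90 B=28.69 G=50.67 M=47.53
t=3.86: X=27.48 B=29.91 G=50.87 M=48.35
t=4.34: X=27.07 B=31.13 G=51.07 M=49.17
Read off X at T=4.34: 27.07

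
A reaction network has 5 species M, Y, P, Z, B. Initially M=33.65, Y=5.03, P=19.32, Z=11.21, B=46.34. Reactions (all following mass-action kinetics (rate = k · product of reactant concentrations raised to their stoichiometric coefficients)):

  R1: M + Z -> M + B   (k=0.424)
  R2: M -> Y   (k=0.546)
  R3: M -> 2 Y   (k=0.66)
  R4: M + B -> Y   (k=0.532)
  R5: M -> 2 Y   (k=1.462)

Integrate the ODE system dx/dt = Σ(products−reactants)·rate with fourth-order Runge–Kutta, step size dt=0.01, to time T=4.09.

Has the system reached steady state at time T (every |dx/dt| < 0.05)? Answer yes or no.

RK4 with dt=0.01: 409 steps to T=4.09. Trajectory (selected grid times):
t=0.00: M=33.65 Y=5.03 P=19.32 Z=11.21 B=46.34
t=0.45: M=0.02 Y=42.17 P=19.32 Z=5.56 B=22.78
t=0.91: M=0.00 Y=42.20 P=19.32 Z=5.55 B=22.77
t=1.36: M=0.00 Y=42.20 P=19.32 Z=5.55 B=22.77
t=1.82: M=0.00 Y=42.20 P=19.32 Z=5.55 B=22.77
t=2.27: M=0.00 Y=42.20 P=19.32 Z=5.55 B=22.77
t=2.73: M=0.00 Y=42.20 P=19.32 Z=5.55 B=22.77
t=3.18: M=0.00 Y=42.20 P=19.32 Z=5.55 B=22.77
t=3.64: M=0.00 Y=42.20 P=19.32 Z=5.55 B=22.77
t=4.09: M=0.00 Y=42.20 P=19.32 Z=5.55 B=22.77
Rates at T: R1=0.0000, R2=0.0000, R3=0.0000, R4=0.0000, R5=0.0000
dx/dt at T (Σ net stoichiometry × rate): M=-0.0000, Y=+0.0000, P=+0.0000, Z=-0.0000, B=-0.0000
Largest |dx/dt| is |+0.0000| (Y) < 0.05 → steady.

Steady state at T: yes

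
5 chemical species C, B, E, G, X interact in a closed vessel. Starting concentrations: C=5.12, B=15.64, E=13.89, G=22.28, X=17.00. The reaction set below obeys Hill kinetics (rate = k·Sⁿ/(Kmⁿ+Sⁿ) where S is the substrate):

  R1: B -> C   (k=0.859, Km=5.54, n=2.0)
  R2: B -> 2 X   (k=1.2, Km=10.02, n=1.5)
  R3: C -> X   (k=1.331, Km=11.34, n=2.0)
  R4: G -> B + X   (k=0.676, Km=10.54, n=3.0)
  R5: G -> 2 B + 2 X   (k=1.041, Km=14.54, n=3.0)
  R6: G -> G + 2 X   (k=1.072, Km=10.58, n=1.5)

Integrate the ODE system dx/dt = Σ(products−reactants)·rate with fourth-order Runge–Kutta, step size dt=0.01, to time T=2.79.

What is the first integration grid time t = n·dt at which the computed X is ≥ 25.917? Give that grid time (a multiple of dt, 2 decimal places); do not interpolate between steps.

Threshold first reached at t = 1.59

RK4 with dt=0.01: 279 steps to T=2.79. Trajectory (selected grid times):
t=0.00: C=5.12 B=15.64 E=13.89 G=22.28 X=17.00
t=0.31: C=5.29 B=15.85 E=13.89 G=21.84 X=18.75
t=0.62: C=5.45 B=16.04 E=13.89 G=21.40 X=20.50
t=0.93: C=5.61 B=16.23 E=13.89 G=20.97 X=22.25
t=1.24: C=5.76 B=16.41 E=13.89 G=20.55 X=23.99
t=1.55: C=5.92 B=16.57 E=13.89 G=20.13 X=25.72
t=1.58: C=5.93 B=16.59 E=13.89 G=20.09 X=25.89
t=1.59: C=5.93 B=16.59 E=13.89 G=20.07 X=25.94
t=1.86: C=6.06 B=16.72 E=13.89 G=19.71 X=27.44
t=2.17: C=6.21 B=16.87 E=13.89 G=19.30 X=29.16
t=2.48: C=6.36 B=17.00 E=13.89 G=18.90 X=30.86
t=2.79: C=6.50 B=17.12 E=13.89 G=18.50 X=32.56
X(1.58)=25.886 < 25.917 but X(1.59)=25.942 ≥ 25.917, so the first grid time is t=1.59.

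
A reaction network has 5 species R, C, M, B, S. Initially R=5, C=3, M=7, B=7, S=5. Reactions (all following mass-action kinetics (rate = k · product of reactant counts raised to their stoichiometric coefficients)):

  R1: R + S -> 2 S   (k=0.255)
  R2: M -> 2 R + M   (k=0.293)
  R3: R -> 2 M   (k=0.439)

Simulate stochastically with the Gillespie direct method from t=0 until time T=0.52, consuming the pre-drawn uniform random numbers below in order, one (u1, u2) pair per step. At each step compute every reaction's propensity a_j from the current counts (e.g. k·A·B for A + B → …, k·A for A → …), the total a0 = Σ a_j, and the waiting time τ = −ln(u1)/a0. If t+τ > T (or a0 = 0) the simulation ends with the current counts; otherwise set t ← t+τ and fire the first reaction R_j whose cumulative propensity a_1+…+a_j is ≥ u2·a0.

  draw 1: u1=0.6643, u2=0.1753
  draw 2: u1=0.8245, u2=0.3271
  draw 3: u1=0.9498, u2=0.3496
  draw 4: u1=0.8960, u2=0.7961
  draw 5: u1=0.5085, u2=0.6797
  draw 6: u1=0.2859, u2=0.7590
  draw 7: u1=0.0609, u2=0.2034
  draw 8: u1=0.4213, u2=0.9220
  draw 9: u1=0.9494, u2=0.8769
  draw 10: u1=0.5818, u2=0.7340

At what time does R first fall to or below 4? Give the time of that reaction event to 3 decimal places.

t=0.000: R=5 C=3 M=7 B=7 S=5
Draw 1: a1=6.375, a2=2.051, a3=2.195, a0=10.621; τ=−ln(0.6643)/10.621=0.039 → t=0.039; u2·a0=0.1753·10.621=1.862 ≤ a1=6.375 → R1 fires; R=4 C=3 M=7 B=7 S=6
Draw 2: a1=6.120, a2=2.051, a3=1.756, a0=9.927; τ=−ln(0.8245)/9.927=0.019 → t=0.058; u2·a0=0.3271·9.927=3.247 ≤ a1=6.120 → R1 fires; R=3 C=3 M=7 B=7 S=7
Draw 3: a1=5.355, a2=2.051, a3=1.317, a0=8.723; τ=−ln(0.9498)/8.723=0.006 → t=0.064; u2·a0=0.3496·8.723=3.050 ≤ a1=5.355 → R1 fires; R=2 C=3 M=7 B=7 S=8
Draw 4: a1=4.080, a2=2.051, a3=0.878, a0=7.009; τ=−ln(0.8960)/7.009=0.016 → t=0.080; u2·a0=0.7961·7.009=5.580; a1=4.080 < 5.580 ≤ a1+a2=6.131 → R2 fires; R=4 C=3 M=7 B=7 S=8
Draw 5: a1=8.160, a2=2.051, a3=1.756, a0=11.967; τ=−ln(0.5085)/11.967=0.057 → t=0.136; u2·a0=0.6797·11.967=8.134 ≤ a1=8.160 → R1 fires; R=3 C=3 M=7 B=7 S=9
Draw 6: a1=6.885, a2=2.051, a3=1.317, a0=10.253; τ=−ln(0.2859)/10.253=0.122 → t=0.258; u2·a0=0.7590·10.253=7.782; a1=6.885 < 7.782 ≤ a1+a2=8.936 → R2 fires; R=5 C=3 M=7 B=7 S=9
Draw 7: a1=11.475, a2=2.051, a3=2.195, a0=15.721; τ=−ln(0.0609)/15.721=0.178 → t=0.436; u2·a0=0.2034·15.721=3.198 ≤ a1=11.475 → R1 fires; R=4 C=3 M=7 B=7 S=10
Draw 8: a1=10.200, a2=2.051, a3=1.756, a0=14.007; τ=−ln(0.4213)/14.007=0.062 → t=0.498; u2·a0=0.9220·14.007=12.914; a1+a2=12.251 < 12.914 ≤ a1+…+a3=14.007 → R3 fires; R=3 C=3 M=9 B=7 S=10
Draw 9: a1=7.650, a2=2.637, a3=1.317, a0=11.604; τ=−ln(0.9494)/11.604=0.004 → t=0.502; u2·a0=0.8769·11.604=10.176; a1=7.650 < 10.176 ≤ a1+a2=10.287 → R2 fires; R=5 C=3 M=9 B=7 S=10
Draw 10: a1=12.750, a2=2.637, a3=2.195, a0=17.582; τ=−ln(0.5818)/17.582=0.031 → t=0.533 > T=0.52: stop.
R first becomes ≤ 4 when it reaches 4 at the event at t=0.039.

Threshold first reached at t = 0.039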